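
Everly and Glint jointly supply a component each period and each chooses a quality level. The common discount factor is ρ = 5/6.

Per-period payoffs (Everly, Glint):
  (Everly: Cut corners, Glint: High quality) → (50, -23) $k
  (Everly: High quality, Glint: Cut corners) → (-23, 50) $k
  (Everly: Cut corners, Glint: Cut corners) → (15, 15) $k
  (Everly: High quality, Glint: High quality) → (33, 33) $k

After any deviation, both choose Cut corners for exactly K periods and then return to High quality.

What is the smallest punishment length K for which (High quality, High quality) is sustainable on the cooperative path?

Need Σ_{k=1}^{K} ρ^k ≥ (50−33)/(33−15) = 0.9444 at ρ = 5/6.
At K = 1 the sum is 0.8333 < 0.9444; at K = 2 it is 1.5278 ≥ 0.9444.
So the minimum punishment length is K = 2.

2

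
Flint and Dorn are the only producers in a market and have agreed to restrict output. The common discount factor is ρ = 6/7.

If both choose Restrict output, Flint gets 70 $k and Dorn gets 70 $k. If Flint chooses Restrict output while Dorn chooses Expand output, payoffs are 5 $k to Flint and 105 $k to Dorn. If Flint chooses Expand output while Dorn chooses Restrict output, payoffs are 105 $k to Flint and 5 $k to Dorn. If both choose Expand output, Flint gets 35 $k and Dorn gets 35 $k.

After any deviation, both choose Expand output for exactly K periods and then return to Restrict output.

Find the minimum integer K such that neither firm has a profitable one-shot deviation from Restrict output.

No profitable deviation requires (70−35)(ρ+…+ρ^K) ≥ 105−70, i.e. ρ+…+ρ^K ≥ 1 ≈ 1.0000.
With ρ = 6/7, the partial sums are K=1: 0.8571, K=2: 1.5918.
K = 2 is the first length at which the sum reaches 1.0000.

2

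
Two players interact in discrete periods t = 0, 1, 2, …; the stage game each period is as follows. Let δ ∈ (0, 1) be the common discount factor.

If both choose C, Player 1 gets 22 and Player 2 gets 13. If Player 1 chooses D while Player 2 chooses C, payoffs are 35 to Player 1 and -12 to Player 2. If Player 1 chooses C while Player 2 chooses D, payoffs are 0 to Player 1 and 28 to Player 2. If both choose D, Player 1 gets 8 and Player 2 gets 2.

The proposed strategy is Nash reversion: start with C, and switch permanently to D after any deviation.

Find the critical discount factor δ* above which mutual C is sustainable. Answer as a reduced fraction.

Player 1's threshold: (35−22)/(35−8) = 13/27.
Player 2's threshold: (28−13)/(28−2) = 15/26.
13/27 < 15/26, so Player 2 binds and δ* = 15/26.

15/26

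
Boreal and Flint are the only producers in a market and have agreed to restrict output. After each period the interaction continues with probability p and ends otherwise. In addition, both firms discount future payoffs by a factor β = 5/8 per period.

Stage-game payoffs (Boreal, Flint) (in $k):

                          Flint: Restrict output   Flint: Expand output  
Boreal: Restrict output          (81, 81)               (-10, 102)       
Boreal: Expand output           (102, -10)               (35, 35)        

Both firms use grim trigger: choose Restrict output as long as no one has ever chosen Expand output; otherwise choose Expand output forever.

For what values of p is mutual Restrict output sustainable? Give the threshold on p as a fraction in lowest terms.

With continuation probability p and discount β, the effective per-period discount factor is βp.
Grim-trigger IC: βp ≥ (102−81)/(102−35) = 21/67.
So p ≥ (21/67)/(5/8) = 168/335.

168/335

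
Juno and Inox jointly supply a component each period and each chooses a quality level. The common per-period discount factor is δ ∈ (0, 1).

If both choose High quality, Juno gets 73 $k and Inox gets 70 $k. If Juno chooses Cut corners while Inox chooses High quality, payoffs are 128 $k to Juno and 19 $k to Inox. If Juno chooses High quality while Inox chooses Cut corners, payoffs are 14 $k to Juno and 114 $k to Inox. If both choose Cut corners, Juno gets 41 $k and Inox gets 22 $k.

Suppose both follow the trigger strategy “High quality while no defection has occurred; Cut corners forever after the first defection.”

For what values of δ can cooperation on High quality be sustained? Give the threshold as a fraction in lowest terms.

Juno's threshold: (128−73)/(128−41) = 55/87.
Inox's threshold: (114−70)/(114−22) = 11/23.
55/87 > 11/23, so Juno binds and δ* = 55/87.

55/87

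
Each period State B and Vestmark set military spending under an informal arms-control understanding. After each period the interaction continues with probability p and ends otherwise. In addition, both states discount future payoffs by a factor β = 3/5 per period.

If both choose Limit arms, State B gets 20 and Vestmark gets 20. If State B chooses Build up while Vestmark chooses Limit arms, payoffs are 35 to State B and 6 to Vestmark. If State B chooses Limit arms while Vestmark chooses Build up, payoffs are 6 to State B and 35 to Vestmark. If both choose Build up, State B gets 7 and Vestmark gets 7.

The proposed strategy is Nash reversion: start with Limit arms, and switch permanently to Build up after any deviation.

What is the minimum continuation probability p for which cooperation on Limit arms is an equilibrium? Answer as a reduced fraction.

25/28

Expected continuation weight on next period's payoff is β·p = 3/5·p, which plays the role of the discount factor.
Cooperation requires 3/5·p ≥ (35−20)/(35−7) = 15/28, hence p ≥ 25/28.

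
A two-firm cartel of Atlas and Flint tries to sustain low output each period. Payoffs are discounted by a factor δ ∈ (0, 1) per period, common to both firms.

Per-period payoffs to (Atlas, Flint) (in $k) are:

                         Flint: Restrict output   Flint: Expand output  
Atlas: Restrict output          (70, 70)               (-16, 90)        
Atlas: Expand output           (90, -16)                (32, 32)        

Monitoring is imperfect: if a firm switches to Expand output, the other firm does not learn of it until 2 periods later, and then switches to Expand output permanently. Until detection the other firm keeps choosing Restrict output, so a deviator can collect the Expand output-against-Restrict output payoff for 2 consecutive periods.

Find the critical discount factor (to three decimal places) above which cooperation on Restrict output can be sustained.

0.587

Deviating for the 2 undetected periods gains 90−70 = 20 per period over cooperation, then loses 70−32 = 38 per period forever once punishment starts.
Gain: 20(1 + δ + … + δ^1); loss: 38·δ^2/(1−δ).
No profitable deviation ⇔ 20(1−δ^2) ≤ 38·δ^2, i.e. δ^2 ≥ 20/(20+38) = 10/29.
Hence δ ≥ (10/29)^(1/2) ≈ 0.587.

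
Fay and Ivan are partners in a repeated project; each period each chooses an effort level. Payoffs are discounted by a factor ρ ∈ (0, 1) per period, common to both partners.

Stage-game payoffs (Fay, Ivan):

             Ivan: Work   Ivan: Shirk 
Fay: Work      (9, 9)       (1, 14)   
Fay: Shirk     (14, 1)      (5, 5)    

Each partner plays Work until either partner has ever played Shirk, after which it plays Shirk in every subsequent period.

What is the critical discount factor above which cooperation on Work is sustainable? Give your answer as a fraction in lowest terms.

One-period gain from deviating is 14 − 9 = 5. The loss is 9 − 5 = 4 in every subsequent period, with present value 4·ρ/(1−ρ).
Deviation is unprofitable when 4·ρ/(1−ρ) ≥ 5, i.e. ρ/(1−ρ) ≥ 5/4.
Equivalently ρ ≥ 5/(5+4) = 5/9.

5/9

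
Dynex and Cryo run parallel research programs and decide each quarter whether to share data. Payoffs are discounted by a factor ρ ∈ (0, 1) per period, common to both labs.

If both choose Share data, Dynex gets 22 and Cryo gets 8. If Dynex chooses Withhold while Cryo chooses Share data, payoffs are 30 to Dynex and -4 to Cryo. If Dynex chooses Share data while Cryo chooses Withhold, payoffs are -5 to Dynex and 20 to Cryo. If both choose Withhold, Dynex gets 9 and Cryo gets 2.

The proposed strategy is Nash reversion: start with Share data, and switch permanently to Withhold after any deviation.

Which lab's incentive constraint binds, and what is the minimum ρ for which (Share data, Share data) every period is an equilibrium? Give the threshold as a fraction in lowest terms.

For Dynex: deviation gain 30−22 = 8, per-period punishment loss 22−9 = 13. IC gives ρ ≥ 8/21.
For Cryo: gain 12, loss 6 per period, so ρ ≥ 12/18 = 2/3.
The tighter constraint is Cryo's, so cooperation needs ρ ≥ 2/3.

Cryo; ρ ≥ 2/3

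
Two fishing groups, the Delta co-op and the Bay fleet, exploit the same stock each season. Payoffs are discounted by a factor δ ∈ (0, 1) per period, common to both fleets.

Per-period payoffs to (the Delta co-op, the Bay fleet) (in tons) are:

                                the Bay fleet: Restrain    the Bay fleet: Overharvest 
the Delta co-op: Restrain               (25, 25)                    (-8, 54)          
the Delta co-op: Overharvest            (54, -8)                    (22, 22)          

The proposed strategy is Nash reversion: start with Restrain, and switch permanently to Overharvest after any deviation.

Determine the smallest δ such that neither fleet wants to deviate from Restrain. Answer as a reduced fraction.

29/32

Cooperation forever yields 25 each period: 25/(1−δ).
Deviating yields 54 once, then 22 forever: 54 + 22δ/(1−δ).
No profitable deviation requires 25/(1−δ) ≥ 54 + 22δ/(1−δ).
Multiplying by (1−δ): 25 ≥ 54(1−δ) + 22δ = 54 − 32δ.
So 32δ ≥ 29, i.e. δ ≥ 29/32.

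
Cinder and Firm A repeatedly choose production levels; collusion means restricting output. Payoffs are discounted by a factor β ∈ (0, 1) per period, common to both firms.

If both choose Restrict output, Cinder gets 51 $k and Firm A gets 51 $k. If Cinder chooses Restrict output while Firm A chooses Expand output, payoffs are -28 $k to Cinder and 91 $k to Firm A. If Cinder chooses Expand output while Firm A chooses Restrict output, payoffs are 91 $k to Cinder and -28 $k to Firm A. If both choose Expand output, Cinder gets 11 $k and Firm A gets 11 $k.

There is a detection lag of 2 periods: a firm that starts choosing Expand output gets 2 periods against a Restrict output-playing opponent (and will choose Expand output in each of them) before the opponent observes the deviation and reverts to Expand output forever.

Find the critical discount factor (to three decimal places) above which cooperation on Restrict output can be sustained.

The best deviation is to choose Expand output for all 2 undetected periods, earning 91 each, then 11 forever once detected.
Deviation value: 91(1−β^2)/(1−β) + 11β^2/(1−β); cooperation value: 51/(1−β).
IC: 51 ≥ 91(1−β^2) + 11β^2 = 91 − 80β^2.
So β^2 ≥ 40/80 = 1/2, giving β ≥ (1/2)^(1/2) ≈ 0.707.

0.707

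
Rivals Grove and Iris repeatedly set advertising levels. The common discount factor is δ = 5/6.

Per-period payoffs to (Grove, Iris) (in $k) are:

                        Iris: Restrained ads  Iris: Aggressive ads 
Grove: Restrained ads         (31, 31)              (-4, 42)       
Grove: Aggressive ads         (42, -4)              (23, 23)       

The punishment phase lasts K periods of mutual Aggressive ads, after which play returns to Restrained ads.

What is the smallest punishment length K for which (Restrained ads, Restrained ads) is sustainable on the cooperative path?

IC: δ(1−δ^K)/(1−δ) ≥ (42−31)/(31−23) = 11/8.
With δ = 5/6: need 1 − δ^K ≥ 11/8·(1−5/6)/(5/6), i.e. δ^K ≤ 0.7250.
Since (5/6)^1 = 0.8333 and (5/6)^2 = 0.6944, the smallest such K is 2.

2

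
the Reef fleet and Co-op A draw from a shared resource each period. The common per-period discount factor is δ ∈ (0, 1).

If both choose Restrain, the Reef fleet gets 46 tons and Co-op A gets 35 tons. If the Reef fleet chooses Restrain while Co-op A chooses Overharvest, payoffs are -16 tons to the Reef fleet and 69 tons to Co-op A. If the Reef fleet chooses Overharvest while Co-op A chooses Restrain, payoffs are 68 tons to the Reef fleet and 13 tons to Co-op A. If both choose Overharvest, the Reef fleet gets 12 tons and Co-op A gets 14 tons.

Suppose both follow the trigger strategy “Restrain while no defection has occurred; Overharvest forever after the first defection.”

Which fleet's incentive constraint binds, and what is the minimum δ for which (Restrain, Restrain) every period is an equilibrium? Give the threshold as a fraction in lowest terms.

Co-op A; δ ≥ 34/55

the Reef fleet: cooperation gives 46 each period; deviation gives 68 once then 12 forever.
  46/(1−δ) ≥ 68 + 12δ/(1−δ) ⇒ δ ≥ 22/56 = 11/28.
Co-op A: cooperation gives 35 each period; deviation gives 69 once then 14 forever.
  δ ≥ 34/55.
Both must hold, so the binding constraint is Co-op A's: δ ≥ 34/55.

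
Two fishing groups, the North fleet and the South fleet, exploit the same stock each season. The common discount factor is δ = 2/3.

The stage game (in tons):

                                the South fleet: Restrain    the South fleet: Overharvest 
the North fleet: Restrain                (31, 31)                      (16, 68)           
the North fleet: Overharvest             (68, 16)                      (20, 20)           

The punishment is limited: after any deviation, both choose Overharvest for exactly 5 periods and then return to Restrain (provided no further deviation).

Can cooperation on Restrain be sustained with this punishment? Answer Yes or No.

No

IC: δ+…+δ^5 ≥ (68−31)/(31−20) = 37/11.
At δ = 2/3: partial sum = 1.7366 < 3.3636. Cooperation not sustainable.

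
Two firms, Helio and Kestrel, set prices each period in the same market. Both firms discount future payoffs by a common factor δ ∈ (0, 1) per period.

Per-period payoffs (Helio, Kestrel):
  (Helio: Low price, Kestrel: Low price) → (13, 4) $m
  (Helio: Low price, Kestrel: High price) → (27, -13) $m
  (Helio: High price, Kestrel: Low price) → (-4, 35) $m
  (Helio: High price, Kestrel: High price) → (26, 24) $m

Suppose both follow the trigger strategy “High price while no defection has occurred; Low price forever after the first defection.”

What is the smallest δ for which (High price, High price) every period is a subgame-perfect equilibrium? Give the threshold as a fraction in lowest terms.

Helio's threshold: (27−26)/(27−13) = 1/14.
Kestrel's threshold: (35−24)/(35−4) = 11/31.
1/14 < 11/31, so Kestrel binds and δ* = 11/31.

11/31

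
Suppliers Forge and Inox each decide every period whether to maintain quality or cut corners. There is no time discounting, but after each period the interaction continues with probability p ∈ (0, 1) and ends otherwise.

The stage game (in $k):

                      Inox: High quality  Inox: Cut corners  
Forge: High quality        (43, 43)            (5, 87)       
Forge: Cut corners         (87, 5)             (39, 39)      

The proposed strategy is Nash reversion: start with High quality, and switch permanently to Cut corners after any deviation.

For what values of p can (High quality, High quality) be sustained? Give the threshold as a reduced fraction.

With no time discounting, the continuation probability p plays the role of the discount factor.
Grim-trigger IC: 43/(1−p) ≥ 87 + 39p/(1−p) ⇒ p ≥ (87−43)/(87−39) = 11/12.

11/12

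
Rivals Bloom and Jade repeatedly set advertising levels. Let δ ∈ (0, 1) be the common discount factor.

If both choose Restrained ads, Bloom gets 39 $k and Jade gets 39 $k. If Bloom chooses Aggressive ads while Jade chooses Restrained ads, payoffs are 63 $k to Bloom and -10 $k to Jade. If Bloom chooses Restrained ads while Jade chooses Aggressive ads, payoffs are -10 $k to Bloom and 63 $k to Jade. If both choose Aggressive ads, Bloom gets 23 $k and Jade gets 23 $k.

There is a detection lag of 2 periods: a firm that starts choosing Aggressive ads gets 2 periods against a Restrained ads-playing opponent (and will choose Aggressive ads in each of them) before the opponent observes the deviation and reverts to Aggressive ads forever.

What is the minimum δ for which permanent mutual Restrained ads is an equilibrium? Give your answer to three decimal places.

0.775

Deviating for the 2 undetected periods gains 63−39 = 24 per period over cooperation, then loses 39−23 = 16 per period forever once punishment starts.
Gain: 24(1 + δ + … + δ^1); loss: 16·δ^2/(1−δ).
No profitable deviation ⇔ 24(1−δ^2) ≤ 16·δ^2, i.e. δ^2 ≥ 24/(24+16) = 3/5.
Hence δ ≥ (3/5)^(1/2) ≈ 0.775.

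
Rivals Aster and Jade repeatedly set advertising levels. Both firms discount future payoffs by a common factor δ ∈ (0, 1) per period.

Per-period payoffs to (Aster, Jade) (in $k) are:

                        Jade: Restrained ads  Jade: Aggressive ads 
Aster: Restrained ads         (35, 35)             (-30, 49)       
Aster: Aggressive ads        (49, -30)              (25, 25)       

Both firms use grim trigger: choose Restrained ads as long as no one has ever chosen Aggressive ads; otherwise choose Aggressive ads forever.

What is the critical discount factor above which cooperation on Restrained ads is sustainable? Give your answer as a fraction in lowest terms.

Cooperation forever yields 35 each period: 35/(1−δ).
Deviating yields 49 once, then 25 forever: 49 + 25δ/(1−δ).
No profitable deviation requires 35/(1−δ) ≥ 49 + 25δ/(1−δ).
Multiplying by (1−δ): 35 ≥ 49(1−δ) + 25δ = 49 − 24δ.
So 24δ ≥ 14, i.e. δ ≥ 14/24 = 7/12.

7/12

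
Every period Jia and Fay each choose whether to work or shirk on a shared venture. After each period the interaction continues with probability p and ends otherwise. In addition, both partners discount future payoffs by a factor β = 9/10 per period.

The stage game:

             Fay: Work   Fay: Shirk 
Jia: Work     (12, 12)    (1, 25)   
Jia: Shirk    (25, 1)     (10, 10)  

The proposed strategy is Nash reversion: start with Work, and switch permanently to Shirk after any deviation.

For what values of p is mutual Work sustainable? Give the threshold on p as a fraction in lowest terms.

26/27

Expected continuation weight on next period's payoff is β·p = 9/10·p, which plays the role of the discount factor.
Cooperation requires 9/10·p ≥ (25−12)/(25−10) = 13/15, hence p ≥ 26/27.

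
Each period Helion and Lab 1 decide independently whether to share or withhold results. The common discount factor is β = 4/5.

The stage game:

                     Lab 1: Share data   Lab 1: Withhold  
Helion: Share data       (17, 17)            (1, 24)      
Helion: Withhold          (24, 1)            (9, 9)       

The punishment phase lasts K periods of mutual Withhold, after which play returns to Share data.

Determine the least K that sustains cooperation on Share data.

2

Need Σ_{k=1}^{K} β^k ≥ (24−17)/(17−9) = 0.8750 at β = 4/5.
At K = 1 the sum is 0.8000 < 0.8750; at K = 2 it is 1.4400 ≥ 0.8750.
So the minimum punishment length is K = 2.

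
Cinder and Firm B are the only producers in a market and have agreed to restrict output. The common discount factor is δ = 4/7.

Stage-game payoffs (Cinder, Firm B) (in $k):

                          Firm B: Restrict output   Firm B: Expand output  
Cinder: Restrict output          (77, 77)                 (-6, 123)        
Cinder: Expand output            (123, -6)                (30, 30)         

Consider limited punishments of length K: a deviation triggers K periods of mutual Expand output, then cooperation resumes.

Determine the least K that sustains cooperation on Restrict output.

No profitable deviation requires (77−30)(δ+…+δ^K) ≥ 123−77, i.e. δ+…+δ^K ≥ 46/47 ≈ 0.9787.
With δ = 4/7, the partial sums are K=1: 0.5714, K=2: 0.8980, K=3: 1.0845.
K = 3 is the first length at which the sum reaches 0.9787.

3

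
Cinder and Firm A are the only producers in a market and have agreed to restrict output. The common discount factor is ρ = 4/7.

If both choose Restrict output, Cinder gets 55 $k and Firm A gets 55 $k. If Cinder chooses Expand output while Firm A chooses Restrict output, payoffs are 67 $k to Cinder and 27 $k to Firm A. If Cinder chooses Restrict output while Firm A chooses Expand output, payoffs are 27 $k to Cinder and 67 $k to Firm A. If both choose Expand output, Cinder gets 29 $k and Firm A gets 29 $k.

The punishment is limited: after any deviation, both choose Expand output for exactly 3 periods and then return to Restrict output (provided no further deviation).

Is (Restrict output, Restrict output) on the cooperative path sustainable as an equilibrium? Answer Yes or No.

Yes

A one-shot deviation gives 67 now, then 29 for 3 periods, then back to 55.
Gain from deviating: (67−55) today; loss: (55−29) in each of the next 3 periods.
No-deviation condition: (55−29)(ρ+…+ρ^3) ≥ 67−55, i.e. ρ+…+ρ^3 ≥ 6/13.
At ρ = 4/7: ρ+…+ρ^3 = 1.0845 ≥ 0.4615.
So cooperation is sustainable.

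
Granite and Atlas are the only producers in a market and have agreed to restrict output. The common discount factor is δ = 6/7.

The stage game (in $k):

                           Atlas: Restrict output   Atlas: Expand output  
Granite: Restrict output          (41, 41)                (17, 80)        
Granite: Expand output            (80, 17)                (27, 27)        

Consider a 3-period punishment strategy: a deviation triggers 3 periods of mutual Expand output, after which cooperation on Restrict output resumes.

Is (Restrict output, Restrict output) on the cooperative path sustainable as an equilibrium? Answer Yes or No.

IC: δ+…+δ^3 ≥ (80−41)/(41−27) = 39/14.
At δ = 6/7: partial sum = 2.2216 < 2.7857. Cooperation not sustainable.

No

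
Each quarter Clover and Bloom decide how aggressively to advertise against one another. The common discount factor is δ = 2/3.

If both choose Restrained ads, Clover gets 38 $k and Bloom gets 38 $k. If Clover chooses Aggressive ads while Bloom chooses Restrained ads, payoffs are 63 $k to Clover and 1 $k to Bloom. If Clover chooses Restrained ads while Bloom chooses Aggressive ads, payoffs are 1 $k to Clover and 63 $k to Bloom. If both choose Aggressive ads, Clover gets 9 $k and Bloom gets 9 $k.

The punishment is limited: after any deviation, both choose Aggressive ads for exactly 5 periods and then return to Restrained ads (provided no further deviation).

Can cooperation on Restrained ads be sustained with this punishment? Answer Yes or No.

Yes

A one-shot deviation gives 63 now, then 9 for 5 periods, then back to 38.
Gain from deviating: (63−38) today; loss: (38−9) in each of the next 5 periods.
No-deviation condition: (38−9)(δ+…+δ^5) ≥ 63−38, i.e. δ+…+δ^5 ≥ 25/29.
At δ = 2/3: δ+…+δ^5 = 1.7366 ≥ 0.8621.
So cooperation is sustainable.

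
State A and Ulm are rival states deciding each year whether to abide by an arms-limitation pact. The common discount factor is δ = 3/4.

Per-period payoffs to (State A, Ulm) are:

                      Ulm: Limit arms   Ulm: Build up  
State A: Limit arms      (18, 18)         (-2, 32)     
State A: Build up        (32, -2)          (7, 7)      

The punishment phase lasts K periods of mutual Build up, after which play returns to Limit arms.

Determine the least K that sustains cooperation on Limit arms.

No profitable deviation requires (18−7)(δ+…+δ^K) ≥ 32−18, i.e. δ+…+δ^K ≥ 14/11 ≈ 1.2727.
With δ = 3/4, the partial sums are K=1: 0.7500, K=2: 1.3125.
K = 2 is the first length at which the sum reaches 1.2727.

2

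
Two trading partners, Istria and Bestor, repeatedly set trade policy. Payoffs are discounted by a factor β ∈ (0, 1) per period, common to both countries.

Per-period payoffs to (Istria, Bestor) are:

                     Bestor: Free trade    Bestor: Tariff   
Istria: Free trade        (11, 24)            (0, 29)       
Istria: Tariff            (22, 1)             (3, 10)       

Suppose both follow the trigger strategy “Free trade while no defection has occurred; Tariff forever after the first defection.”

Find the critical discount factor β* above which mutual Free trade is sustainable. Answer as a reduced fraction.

For Istria: deviation gain 22−11 = 11, per-period punishment loss 11−3 = 8. IC gives β ≥ 11/19.
For Bestor: gain 5, loss 14 per period, so β ≥ 5/19.
The tighter constraint is Istria's, so cooperation needs β ≥ 11/19.

11/19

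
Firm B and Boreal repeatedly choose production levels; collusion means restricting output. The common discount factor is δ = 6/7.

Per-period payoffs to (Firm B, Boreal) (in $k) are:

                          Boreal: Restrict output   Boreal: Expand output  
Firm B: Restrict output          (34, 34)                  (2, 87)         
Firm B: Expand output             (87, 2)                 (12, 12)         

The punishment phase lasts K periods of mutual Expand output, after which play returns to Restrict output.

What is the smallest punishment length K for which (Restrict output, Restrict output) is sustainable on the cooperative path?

IC: δ(1−δ^K)/(1−δ) ≥ (87−34)/(34−12) = 53/22.
With δ = 6/7: need 1 − δ^K ≥ 53/22·(1−6/7)/(6/7), i.e. δ^K ≤ 0.5985.
Since (6/7)^3 = 0.6297 and (6/7)^4 = 0.5398, the smallest such K is 4.

4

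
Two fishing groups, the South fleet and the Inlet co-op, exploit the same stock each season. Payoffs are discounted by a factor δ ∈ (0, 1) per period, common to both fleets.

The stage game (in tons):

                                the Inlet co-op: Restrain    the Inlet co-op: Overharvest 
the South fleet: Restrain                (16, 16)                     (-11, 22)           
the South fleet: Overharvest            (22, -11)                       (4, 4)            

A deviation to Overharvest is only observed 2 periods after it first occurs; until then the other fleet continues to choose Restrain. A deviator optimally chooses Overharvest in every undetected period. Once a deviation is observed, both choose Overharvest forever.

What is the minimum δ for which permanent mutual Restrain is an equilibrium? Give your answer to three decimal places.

A deviator earns 22 for 2 periods, then 4 forever; cooperating earns 16 forever. Multiplying the IC by (1−δ):
16 ≥ 22(1−δ^2) + 4δ^2, so 18·δ^2 ≥ 6 and δ^2 ≥ 1/3.
δ ≥ (1/3)^(1/2) ≈ 0.577.

0.577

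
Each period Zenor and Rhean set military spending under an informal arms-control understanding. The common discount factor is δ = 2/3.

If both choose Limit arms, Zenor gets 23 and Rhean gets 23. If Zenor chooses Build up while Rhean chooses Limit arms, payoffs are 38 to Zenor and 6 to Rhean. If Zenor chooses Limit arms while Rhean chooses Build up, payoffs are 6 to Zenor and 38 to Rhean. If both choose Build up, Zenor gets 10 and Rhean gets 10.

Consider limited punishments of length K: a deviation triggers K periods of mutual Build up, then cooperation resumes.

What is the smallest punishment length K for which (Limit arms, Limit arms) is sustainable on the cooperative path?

3

Need Σ_{k=1}^{K} δ^k ≥ (38−23)/(23−10) = 1.1538 at δ = 2/3.
At K = 2 the sum is 1.1111 < 1.1538; at K = 3 it is 1.4074 ≥ 1.1538.
So the minimum punishment length is K = 3.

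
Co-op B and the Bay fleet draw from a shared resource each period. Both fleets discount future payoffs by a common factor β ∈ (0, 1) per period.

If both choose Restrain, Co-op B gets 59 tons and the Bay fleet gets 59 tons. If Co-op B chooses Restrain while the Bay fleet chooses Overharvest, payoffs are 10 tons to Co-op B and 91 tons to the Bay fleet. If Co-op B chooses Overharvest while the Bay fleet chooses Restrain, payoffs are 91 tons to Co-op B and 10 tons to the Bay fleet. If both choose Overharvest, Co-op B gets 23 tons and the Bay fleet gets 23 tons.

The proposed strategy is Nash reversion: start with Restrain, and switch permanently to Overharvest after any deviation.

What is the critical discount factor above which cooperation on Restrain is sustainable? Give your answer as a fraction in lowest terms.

59/(1−β) ≥ 91 + 23β/(1−β)
59 ≥ 91 − 68β
β ≥ 32/68 = 8/17.

8/17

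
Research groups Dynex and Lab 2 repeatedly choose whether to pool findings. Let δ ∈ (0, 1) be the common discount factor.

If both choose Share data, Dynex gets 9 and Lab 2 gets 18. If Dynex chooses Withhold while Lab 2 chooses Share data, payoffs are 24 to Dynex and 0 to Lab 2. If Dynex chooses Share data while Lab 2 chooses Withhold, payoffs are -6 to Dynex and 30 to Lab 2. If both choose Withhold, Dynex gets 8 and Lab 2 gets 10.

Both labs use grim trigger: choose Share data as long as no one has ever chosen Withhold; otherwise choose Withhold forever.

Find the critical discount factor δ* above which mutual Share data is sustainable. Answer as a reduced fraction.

15/16

Dynex's threshold: (24−9)/(24−8) = 15/16.
Lab 2's threshold: (30−18)/(30−10) = 3/5.
15/16 > 3/5, so Dynex binds and δ* = 15/16.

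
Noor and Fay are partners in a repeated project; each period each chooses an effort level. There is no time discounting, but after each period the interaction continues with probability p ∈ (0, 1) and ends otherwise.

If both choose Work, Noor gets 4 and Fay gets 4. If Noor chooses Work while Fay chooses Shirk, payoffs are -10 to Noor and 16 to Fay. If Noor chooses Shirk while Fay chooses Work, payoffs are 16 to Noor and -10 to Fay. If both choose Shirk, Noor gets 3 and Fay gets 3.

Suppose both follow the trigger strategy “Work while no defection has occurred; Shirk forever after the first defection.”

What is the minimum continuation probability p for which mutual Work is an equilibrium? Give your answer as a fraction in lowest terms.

Expected cooperation value is 4 + p·4 + p²·4 + … = 4/(1−p); deviation gives 16 + p·3/(1−p).
4 ≥ 16(1−p) + 3p ⇒ 13p ≥ 12 ⇒ p ≥ 12/13.

12/13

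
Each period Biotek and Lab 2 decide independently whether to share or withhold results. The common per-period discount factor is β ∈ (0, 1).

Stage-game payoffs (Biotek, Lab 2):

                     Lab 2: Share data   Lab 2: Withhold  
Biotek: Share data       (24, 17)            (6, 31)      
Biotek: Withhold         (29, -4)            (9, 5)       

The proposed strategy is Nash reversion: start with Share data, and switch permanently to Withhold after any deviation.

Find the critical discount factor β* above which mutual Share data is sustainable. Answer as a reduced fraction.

7/13

Biotek: cooperation gives 24 each period; deviation gives 29 once then 9 forever.
  24/(1−β) ≥ 29 + 9β/(1−β) ⇒ β ≥ 5/20 = 1/4.
Lab 2: cooperation gives 17 each period; deviation gives 31 once then 5 forever.
  β ≥ 14/26 = 7/13.
Both must hold, so the binding constraint is Lab 2's: β ≥ 7/13.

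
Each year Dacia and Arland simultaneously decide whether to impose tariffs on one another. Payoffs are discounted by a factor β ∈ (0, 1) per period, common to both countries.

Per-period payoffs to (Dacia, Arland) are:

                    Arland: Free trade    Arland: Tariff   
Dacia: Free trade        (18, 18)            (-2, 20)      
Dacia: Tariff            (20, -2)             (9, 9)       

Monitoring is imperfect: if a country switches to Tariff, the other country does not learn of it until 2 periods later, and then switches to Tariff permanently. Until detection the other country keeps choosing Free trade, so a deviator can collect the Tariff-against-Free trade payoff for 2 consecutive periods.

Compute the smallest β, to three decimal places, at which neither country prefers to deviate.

0.426

The best deviation is to choose Tariff for all 2 undetected periods, earning 20 each, then 9 forever once detected.
Deviation value: 20(1−β^2)/(1−β) + 9β^2/(1−β); cooperation value: 18/(1−β).
IC: 18 ≥ 20(1−β^2) + 9β^2 = 20 − 11β^2.
So β^2 ≥ 2/11, giving β ≥ (2/11)^(1/2) ≈ 0.426.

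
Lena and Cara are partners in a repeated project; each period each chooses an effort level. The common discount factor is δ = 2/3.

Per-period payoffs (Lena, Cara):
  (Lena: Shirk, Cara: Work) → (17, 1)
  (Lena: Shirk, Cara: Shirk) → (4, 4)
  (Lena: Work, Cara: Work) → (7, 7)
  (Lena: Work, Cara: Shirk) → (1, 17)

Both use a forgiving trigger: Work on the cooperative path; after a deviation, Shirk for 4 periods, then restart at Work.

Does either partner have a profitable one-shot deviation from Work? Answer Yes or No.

Yes

IC: δ+…+δ^4 ≥ (17−7)/(7−4) = 10/3.
At δ = 2/3: partial sum = 1.6049 < 3.3333. Cooperation not sustainable.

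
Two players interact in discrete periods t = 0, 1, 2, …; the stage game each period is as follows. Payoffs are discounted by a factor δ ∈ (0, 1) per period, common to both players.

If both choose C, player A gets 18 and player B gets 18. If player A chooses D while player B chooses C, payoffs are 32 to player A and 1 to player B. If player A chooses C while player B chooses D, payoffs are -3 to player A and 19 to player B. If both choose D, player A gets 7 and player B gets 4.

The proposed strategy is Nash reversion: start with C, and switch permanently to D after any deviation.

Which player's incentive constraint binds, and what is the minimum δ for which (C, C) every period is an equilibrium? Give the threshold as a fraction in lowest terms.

player A; δ ≥ 14/25

player A's threshold: (32−18)/(32−7) = 14/25.
player B's threshold: (19−18)/(19−4) = 1/15.
14/25 > 1/15, so player A binds and δ* = 14/25.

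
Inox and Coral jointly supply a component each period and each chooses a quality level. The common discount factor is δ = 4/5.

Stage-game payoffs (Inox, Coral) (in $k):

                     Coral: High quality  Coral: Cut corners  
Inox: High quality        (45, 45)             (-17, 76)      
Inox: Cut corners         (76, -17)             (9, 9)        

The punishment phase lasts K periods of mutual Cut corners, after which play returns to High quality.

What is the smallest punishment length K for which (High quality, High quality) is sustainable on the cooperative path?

No profitable deviation requires (45−9)(δ+…+δ^K) ≥ 76−45, i.e. δ+…+δ^K ≥ 31/36 ≈ 0.8611.
With δ = 4/5, the partial sums are K=1: 0.8000, K=2: 1.4400.
K = 2 is the first length at which the sum reaches 0.8611.

2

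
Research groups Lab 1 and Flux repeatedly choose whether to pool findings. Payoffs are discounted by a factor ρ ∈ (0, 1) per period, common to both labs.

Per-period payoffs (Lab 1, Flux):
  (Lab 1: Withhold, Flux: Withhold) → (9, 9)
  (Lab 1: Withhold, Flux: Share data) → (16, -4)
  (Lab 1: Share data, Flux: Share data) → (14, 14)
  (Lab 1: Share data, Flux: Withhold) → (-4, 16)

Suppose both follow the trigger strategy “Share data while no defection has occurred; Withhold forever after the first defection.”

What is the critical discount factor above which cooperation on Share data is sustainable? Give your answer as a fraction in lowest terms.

14/(1−ρ) ≥ 16 + 9ρ/(1−ρ)
14 ≥ 16 − 7ρ
ρ ≥ 2/7.

2/7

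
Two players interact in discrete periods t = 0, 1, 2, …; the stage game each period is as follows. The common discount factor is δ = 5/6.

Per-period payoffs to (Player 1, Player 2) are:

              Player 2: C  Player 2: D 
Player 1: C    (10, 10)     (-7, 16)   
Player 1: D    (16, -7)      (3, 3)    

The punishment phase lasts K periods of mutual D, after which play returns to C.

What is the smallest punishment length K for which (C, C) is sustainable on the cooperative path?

IC: δ(1−δ^K)/(1−δ) ≥ (16−10)/(10−3) = 6/7.
With δ = 5/6: need 1 − δ^K ≥ 6/7·(1−5/6)/(5/6), i.e. δ^K ≤ 0.8286.
Since (5/6)^1 = 0.8333 and (5/6)^2 = 0.6944, the smallest such K is 2.

2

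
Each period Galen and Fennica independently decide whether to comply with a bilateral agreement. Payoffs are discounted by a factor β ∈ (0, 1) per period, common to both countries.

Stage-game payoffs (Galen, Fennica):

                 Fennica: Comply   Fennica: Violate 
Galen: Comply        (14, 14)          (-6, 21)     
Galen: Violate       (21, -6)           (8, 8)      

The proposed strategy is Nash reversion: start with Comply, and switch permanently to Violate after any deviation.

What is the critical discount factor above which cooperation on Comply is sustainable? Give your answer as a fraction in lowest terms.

14/(1−β) ≥ 21 + 8β/(1−β)
14 ≥ 21 − 13β
β ≥ 7/13.

7/13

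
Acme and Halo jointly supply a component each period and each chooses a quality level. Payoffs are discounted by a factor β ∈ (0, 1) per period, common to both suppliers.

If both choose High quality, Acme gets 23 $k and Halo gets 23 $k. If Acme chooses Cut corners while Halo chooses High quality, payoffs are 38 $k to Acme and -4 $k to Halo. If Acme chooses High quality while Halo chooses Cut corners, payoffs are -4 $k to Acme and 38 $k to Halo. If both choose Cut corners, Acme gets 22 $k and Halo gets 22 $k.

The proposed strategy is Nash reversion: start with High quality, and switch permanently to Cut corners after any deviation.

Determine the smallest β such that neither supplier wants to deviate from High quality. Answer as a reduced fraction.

One-period gain from deviating is 38 − 23 = 15. The loss is 23 − 22 = 1 in every subsequent period, with present value 1·β/(1−β).
Deviation is unprofitable when 1·β/(1−β) ≥ 15, i.e. β/(1−β) ≥ 15.
Equivalently β ≥ 15/(15+1) = 15/16.

15/16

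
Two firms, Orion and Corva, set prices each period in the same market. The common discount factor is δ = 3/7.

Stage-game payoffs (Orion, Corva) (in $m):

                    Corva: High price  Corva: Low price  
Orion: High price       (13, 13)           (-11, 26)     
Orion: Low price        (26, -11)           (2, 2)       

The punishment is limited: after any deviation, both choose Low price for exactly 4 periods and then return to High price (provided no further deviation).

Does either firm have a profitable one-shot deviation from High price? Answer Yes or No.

Yes

Comparing payoff streams over the 5 periods until play realigns: cooperate → 13(1+δ+…+δ^4); deviate → 26 + 2(δ+…+δ^4).
Cooperation is sustained iff (13−2)(δ+…+δ^4) ≥ 26−13.
δ+…+δ^4 = 3/7·(1−(3/7)^4)/(1−3/7) = 0.7247, and (26−13)/(13−2) = 1.1818.
0.7247 < 1.1818, so cooperation is not sustainable.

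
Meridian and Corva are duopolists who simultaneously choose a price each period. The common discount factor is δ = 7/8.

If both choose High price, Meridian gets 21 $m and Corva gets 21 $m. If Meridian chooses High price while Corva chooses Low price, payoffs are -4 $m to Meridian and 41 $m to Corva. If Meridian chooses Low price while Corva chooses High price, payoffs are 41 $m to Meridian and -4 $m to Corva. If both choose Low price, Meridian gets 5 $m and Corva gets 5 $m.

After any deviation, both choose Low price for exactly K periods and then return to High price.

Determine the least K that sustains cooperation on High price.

No profitable deviation requires (21−5)(δ+…+δ^K) ≥ 41−21, i.e. δ+…+δ^K ≥ 5/4 ≈ 1.2500.
With δ = 7/8, the partial sums are K=1: 0.8750, K=2: 1.6406.
K = 2 is the first length at which the sum reaches 1.2500.

2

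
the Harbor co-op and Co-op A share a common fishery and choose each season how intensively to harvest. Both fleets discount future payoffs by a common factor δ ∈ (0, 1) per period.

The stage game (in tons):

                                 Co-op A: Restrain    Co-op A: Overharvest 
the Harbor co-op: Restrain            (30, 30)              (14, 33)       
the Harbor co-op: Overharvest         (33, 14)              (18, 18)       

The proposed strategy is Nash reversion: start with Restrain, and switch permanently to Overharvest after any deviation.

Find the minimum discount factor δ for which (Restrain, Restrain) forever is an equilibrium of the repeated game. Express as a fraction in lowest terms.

1/5

Under grim trigger the critical discount factor is (T−C)/(T−P) with T = 33, C = 30, P = 18.
δ* = (33−30)/(33−18) = 3/15 = 1/5.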